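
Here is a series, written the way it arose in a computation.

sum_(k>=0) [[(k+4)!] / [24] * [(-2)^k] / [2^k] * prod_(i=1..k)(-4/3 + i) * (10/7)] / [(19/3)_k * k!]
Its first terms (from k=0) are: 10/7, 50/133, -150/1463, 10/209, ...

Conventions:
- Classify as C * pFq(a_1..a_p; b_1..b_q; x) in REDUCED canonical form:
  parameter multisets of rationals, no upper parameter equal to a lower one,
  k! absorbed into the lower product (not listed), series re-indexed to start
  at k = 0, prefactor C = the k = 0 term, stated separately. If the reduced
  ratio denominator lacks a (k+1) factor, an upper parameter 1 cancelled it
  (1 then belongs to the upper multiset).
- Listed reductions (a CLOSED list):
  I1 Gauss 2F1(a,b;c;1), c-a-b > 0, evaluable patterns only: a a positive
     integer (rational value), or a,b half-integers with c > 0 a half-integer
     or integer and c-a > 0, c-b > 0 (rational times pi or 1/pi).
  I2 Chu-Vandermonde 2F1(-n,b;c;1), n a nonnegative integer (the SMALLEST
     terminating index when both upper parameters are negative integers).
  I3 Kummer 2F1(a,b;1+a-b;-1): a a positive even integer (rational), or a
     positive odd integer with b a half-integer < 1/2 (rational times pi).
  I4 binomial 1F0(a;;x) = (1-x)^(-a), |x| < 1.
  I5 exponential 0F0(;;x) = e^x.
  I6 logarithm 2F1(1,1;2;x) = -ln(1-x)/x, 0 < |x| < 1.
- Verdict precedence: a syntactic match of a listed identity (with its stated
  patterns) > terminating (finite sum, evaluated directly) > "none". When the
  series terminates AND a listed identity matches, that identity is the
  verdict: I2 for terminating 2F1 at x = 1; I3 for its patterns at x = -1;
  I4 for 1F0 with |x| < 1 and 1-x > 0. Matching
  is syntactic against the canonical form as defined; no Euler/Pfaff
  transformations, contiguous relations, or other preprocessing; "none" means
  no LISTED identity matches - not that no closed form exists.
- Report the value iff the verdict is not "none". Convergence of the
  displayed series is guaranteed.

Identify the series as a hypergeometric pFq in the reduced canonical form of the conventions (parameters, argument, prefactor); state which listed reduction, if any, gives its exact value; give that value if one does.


Classification (C = 10/7): 2F1 with upper {-1/3, 5}, lower {19/3}, argument x = -1. Verdict: no listed reduction: x = -1 and upper {-1/3, 5} fail every I1-I6 pattern.

Key step: with t_0 = 10/7, the running product (C = 10/7, x = -1) telescopes to a rising factorial.
Term ratio: r(k) = (-1) * (k-1/3) (k+5) / [(k+19/3) (k+1)] ; factor over Q: parameters, x = (-1), and C = 10/7.


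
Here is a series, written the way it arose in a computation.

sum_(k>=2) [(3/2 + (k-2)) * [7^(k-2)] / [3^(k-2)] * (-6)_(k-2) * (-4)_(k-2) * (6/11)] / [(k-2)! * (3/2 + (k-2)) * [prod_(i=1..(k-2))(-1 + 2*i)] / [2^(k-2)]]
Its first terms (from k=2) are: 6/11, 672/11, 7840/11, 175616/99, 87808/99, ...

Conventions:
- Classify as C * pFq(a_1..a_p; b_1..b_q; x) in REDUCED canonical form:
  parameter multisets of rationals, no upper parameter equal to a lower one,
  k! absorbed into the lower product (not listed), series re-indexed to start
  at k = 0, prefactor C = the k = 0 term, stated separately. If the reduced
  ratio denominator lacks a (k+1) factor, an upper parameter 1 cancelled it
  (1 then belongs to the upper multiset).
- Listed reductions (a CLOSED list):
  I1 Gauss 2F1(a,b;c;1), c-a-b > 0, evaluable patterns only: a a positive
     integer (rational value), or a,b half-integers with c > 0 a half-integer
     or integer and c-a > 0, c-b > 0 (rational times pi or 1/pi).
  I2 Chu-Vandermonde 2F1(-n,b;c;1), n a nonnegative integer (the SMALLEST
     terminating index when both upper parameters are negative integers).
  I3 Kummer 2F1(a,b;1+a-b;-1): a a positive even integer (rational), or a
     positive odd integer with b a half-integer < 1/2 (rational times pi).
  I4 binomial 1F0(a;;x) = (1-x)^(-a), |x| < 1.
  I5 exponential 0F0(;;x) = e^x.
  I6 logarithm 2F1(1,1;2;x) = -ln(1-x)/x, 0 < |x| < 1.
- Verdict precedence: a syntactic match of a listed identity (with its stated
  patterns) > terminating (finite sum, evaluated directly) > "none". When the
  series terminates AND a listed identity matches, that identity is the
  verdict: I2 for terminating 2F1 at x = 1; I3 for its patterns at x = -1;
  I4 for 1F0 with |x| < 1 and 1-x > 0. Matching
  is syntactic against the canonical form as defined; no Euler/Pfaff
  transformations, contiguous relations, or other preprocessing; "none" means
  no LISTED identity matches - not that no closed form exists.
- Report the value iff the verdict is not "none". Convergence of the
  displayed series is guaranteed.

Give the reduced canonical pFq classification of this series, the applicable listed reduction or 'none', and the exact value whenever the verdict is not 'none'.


With C = 6/11: the canonical form is 2F1(-6, -4; 1/2; 7/3). Verdict: terminating (-4 upstairs). 5 nonzero terms in all; added directly. Sum: 113362/33.

Structural cue: x = (7/3) and the factor k + 3/2 cancels (top and bottom), leaving C = 6/11.
Adjacent-term ratio: r(k) = (7/3) * (k-6) (k-4) / [(k+1/2) (k+1)] ; factor over Q: parameters, x = (7/3), and C = 6/11.


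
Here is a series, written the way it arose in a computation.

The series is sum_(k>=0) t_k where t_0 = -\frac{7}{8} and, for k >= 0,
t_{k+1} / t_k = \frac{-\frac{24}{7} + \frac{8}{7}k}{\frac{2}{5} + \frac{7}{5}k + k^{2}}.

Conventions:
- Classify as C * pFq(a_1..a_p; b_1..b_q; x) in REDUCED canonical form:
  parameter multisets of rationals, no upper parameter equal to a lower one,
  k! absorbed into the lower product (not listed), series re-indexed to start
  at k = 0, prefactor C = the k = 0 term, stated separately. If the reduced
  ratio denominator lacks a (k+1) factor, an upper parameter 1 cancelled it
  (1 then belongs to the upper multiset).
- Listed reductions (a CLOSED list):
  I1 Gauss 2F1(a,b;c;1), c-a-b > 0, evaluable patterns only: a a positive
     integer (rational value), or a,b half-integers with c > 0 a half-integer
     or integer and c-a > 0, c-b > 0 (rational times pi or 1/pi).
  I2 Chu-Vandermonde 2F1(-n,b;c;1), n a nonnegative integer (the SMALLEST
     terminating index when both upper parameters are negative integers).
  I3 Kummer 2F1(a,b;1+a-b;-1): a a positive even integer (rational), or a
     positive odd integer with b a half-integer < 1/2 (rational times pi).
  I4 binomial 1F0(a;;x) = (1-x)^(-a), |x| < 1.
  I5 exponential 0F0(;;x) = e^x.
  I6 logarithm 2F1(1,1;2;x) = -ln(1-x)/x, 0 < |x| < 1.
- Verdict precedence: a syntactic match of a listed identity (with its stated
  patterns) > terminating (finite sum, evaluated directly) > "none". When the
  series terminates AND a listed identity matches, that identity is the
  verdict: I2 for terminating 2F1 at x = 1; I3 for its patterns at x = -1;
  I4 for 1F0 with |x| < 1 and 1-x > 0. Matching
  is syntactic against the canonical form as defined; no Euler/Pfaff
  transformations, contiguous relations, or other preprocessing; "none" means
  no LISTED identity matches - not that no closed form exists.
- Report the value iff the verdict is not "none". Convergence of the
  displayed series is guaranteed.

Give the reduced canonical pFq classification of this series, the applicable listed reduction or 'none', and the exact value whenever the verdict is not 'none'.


With C = -\frac{7}{8}: the canonical form is 1F1(-3; \frac{2}{5}; \frac{8}{7}). Verdict: terminating (-3 upstairs). 4 nonzero terms in all; added directly. Value: \frac{12137}{8232}.

Key observation: t_0 being -\frac{7}{8}, factor the ratio over Q (prefactor -7/8): negated roots = parameters.
Ratio: r(k) = \frac{8}{7} * (k-3) / [(k+\frac{2}{5}) (k+1)] - rational in k. x = \frac{8}{7}; t_0 = -\frac{7}{8}; negate the roots.


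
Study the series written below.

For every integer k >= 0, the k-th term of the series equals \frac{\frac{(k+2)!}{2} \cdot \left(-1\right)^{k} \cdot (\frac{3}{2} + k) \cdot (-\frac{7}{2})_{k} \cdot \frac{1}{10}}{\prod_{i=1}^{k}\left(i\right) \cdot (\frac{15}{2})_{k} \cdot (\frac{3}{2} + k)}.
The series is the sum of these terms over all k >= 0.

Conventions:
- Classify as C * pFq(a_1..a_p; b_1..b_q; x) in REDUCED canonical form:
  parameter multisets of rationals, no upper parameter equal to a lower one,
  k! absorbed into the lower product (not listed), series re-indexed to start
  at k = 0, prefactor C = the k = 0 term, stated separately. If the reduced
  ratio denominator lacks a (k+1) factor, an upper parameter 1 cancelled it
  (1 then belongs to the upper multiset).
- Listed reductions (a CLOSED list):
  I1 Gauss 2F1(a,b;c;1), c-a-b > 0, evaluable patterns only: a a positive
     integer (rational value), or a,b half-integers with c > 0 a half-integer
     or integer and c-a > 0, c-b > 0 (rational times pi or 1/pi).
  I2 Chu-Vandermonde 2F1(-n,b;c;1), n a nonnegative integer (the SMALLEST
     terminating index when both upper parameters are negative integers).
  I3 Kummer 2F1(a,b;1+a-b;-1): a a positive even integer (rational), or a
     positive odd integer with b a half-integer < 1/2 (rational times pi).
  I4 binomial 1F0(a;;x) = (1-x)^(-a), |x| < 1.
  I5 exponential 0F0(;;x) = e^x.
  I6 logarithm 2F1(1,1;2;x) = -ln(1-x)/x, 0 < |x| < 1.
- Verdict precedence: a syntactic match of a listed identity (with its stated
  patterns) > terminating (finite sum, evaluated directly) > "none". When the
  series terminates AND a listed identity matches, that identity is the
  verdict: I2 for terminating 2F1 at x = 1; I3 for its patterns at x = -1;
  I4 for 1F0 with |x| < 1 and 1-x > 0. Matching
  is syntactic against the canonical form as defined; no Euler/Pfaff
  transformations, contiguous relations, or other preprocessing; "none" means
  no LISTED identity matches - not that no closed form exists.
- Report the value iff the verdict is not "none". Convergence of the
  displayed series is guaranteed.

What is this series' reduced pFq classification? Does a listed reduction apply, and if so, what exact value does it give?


The tell: from the first term \frac{1}{10}: striking the common factor k + 3/2 reduces the term (C = 1/10, x = -1).
Ratio: r(k) = -1 * (k-\frac{7}{2}) (k+3) / [(k+\frac{15}{2}) (k+1)] - rational in k, leading ratio -1; with t_0 = \frac{1}{10}, classification follows.

At argument -1: a 2F1 with upper {-\frac{7}{2}, 3}, lower {\frac{15}{2}}, scaled by C = \frac{1}{10}. Verdict: Kummer (I3) applies (x = -1; c = \frac{15}{2} equals 1+a-b for upper {-\frac{7}{2}, 3}: listed pattern). Value: \frac{9009}{81920} \cdot \pi.


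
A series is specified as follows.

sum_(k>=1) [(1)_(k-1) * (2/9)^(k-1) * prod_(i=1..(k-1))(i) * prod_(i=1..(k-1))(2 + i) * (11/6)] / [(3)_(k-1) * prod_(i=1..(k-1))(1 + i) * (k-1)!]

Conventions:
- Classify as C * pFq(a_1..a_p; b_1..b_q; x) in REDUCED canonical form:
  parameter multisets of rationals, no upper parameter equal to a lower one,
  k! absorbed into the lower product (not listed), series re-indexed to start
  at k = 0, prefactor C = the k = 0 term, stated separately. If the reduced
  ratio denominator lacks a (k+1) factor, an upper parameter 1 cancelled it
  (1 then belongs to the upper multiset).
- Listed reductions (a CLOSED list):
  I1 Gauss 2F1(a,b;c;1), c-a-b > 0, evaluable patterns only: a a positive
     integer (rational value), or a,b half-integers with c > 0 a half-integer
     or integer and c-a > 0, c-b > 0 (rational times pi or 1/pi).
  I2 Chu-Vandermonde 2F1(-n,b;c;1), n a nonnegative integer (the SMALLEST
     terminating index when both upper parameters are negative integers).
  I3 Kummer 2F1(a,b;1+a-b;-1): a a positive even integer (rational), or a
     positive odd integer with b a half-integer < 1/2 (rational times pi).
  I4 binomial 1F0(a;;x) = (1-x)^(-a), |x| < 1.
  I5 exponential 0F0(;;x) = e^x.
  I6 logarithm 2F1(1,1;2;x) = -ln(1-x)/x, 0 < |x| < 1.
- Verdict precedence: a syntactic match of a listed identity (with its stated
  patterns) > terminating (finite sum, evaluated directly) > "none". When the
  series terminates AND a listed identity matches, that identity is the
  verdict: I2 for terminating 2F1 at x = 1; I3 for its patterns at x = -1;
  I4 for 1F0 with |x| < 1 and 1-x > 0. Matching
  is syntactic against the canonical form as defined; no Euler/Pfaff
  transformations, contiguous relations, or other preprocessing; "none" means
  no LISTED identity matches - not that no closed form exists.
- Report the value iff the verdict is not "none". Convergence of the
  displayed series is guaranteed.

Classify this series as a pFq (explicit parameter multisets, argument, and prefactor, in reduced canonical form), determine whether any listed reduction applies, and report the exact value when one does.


x = 2/9 here; the reduced form reads 2F1, upper {1, 1}, lower {2}, C = 11/6. Verdict at x = 2/9: the logarithmic series (I6) matches (the logarithm: parameters (1,1;2), x = 2/9). Its exact value is (-33/4) * ln(7/9).

Key step: with t_0 = 11/6, the running product (C = 11/6) telescopes to a rising factorial.
Adjacent-term ratio: r(k) = (2/9) * (k+1) (k+1) / [(k+2) (k+1)] - rational in k. x = (2/9); t_0 = 11/6; negate the roots.


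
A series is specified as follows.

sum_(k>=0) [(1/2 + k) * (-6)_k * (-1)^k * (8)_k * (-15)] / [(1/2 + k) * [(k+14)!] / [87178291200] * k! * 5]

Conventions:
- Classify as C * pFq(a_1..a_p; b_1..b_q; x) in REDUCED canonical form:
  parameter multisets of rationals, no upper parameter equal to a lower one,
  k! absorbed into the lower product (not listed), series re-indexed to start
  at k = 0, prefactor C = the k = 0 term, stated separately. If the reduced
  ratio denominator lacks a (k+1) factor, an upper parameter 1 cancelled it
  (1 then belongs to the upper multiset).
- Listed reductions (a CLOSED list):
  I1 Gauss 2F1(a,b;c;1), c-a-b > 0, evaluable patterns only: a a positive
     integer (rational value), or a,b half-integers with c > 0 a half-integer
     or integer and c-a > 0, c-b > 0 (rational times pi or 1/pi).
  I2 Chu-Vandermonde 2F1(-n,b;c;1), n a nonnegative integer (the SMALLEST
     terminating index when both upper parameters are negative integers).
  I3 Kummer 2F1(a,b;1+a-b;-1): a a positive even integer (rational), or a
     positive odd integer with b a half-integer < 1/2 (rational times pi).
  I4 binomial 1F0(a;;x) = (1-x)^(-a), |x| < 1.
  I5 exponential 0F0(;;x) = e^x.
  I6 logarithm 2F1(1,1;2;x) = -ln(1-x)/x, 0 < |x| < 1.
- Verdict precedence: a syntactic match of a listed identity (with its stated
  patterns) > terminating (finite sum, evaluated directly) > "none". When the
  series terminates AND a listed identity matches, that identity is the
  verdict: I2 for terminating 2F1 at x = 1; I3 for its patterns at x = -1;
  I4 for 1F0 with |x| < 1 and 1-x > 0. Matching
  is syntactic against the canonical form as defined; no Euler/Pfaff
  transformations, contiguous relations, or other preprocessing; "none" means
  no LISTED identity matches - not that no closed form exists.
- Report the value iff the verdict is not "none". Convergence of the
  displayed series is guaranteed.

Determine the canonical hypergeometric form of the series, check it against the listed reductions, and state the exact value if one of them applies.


The series (x = -1) is 2F1: upper {-6, 8}, lower {15}, prefactor -3. Verdict (x = -1): Kummer (I3) applies (x = -1; c = 15 equals 1+a-b for upper {-6, 8}: listed pattern). Value: -429/10.

Key step: with t_0 = -3, the constant factors (prefactor -3) combine into one prefactor.
Ratio: r(k) = (-1) * (k-6) (k+8) / [(k+15) (k+1)] ; factor over Q: parameters, x = (-1), and C = -3.


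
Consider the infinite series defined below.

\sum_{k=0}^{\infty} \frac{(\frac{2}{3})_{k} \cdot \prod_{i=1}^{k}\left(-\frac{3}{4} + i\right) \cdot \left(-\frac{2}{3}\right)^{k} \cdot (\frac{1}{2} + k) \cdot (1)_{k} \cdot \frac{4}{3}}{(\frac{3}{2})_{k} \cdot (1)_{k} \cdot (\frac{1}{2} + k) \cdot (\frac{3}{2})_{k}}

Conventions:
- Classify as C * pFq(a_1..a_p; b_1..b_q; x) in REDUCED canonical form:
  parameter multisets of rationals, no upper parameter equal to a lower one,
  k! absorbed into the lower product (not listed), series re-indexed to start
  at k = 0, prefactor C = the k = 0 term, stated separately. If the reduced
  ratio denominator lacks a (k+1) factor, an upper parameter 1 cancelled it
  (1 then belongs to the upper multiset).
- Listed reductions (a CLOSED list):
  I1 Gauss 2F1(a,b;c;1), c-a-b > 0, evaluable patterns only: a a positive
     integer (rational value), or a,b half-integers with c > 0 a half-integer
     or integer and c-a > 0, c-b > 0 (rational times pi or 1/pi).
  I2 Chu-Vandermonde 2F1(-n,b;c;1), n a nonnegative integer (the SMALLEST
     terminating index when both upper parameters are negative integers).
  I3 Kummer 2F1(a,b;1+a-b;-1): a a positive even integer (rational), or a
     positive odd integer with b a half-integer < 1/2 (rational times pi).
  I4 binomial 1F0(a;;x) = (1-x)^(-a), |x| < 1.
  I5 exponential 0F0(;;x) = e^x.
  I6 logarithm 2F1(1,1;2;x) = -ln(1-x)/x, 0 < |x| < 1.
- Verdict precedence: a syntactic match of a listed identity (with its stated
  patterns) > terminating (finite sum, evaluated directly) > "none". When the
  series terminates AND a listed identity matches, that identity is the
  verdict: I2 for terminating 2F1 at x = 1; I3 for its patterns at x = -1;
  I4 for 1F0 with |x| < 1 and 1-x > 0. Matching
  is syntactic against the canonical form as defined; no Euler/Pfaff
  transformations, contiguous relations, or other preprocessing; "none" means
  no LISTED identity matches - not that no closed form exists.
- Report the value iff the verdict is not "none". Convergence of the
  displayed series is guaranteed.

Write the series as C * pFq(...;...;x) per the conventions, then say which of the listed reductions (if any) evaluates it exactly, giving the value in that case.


x = -\frac{2}{3} here; the reduced form reads 3F2, upper {\frac{1}{4}, \frac{2}{3}, 1}, lower {\frac{3}{2}, \frac{3}{2}}, C = \frac{4}{3}. Verdict: none. A 3F2 with upper {\frac{1}{4}, \frac{2}{3}, 1} fits none of I1-I6 at x = -\frac{2}{3}; the sum runs forever.

The tell: x = -\frac{2}{3} and the running product (C = 4/3) telescopes to a rising factorial.
Ratio: r(k) = -\frac{2}{3} * (k+\frac{1}{4}) (k+\frac{2}{3}) (k+1) / [(k+\frac{3}{2}) (k+\frac{3}{2}) (k+1)] ; factor over Q: parameters, x = -\frac{2}{3}, and C = \frac{4}{3}.


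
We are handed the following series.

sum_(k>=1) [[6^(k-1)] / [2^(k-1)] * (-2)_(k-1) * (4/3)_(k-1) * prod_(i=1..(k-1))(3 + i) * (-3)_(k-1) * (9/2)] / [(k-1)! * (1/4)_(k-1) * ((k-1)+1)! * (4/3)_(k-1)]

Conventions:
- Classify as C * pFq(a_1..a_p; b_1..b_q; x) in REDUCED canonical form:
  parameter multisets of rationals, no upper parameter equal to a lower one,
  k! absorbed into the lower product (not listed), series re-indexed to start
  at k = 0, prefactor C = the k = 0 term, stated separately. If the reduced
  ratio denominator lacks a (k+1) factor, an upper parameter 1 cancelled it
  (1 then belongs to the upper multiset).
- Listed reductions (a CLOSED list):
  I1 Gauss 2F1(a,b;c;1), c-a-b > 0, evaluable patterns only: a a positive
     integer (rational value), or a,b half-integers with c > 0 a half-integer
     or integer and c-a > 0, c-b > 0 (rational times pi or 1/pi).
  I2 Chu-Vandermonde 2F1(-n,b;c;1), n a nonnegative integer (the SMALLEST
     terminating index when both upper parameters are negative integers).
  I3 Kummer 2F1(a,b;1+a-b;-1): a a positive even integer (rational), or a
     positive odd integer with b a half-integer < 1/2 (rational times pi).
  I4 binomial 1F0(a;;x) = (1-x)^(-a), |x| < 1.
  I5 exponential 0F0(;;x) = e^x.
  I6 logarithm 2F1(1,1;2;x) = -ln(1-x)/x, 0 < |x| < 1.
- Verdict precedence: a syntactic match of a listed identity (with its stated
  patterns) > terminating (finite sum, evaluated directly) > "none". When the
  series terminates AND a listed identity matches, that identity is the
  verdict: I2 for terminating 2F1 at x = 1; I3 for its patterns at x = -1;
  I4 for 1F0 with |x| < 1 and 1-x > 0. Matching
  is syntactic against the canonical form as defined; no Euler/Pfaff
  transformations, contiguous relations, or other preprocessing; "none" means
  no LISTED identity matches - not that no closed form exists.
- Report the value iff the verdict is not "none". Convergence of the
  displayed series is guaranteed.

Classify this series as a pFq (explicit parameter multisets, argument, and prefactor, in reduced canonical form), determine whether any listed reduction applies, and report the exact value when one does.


x = 3 here; the reduced form reads 3F2, upper {-3, -2, 4}, lower {1/4, 2}, C = 9/2. Verdict: terminating - upper parameter -2 makes this a finite sum (last index 2), evaluated exactly. Its exact value is 6489/2.

First insight: from the first term 9/2: the parameter 4/3 appears in both the upper and lower lists and cancels.
Step ratio: r(k) = 3 * (k-3) (k-2) (k+4) / [(k+1/4) (k+2) (k+1)] - rational; roots negated = parameters, x = 3, C = 9/2.


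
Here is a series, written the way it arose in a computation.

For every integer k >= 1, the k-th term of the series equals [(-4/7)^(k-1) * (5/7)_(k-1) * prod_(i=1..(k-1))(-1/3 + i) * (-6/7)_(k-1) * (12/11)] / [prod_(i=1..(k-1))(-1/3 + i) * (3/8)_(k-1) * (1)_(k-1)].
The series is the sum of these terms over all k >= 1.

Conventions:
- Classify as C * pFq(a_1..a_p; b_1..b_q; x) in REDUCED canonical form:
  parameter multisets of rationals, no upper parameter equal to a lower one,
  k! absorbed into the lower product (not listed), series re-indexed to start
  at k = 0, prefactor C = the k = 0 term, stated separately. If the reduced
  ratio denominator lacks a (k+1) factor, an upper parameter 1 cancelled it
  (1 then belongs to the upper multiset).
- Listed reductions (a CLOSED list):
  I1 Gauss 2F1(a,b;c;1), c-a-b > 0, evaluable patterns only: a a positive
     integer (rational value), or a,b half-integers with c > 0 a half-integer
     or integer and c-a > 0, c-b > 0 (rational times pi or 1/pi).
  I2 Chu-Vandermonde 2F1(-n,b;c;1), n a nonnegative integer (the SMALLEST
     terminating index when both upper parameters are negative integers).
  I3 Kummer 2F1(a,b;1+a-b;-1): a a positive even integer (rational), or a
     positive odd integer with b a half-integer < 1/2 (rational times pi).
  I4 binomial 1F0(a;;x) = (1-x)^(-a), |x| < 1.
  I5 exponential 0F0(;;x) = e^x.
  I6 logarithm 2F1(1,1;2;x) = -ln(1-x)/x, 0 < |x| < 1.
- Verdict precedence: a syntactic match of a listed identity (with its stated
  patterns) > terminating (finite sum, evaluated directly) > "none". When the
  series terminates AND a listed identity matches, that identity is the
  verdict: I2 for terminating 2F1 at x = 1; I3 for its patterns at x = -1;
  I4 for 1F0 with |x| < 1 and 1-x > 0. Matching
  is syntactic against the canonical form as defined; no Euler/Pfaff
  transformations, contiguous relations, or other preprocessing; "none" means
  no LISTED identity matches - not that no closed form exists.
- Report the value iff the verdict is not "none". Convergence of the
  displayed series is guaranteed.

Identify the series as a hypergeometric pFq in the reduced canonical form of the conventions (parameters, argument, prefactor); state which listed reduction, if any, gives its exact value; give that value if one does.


With C = 12/11: the canonical form is 2F1(-6/7, 5/7; 3/8; -4/7). Verdict: none - at argument -4/7 the multisets {-6/7, 5/7} ; {3/8} match no listed identity.

Key observation: with t_0 = 12/11, the lower running product (C = 12/11, x = -4/7) is a rising factorial.
Consecutive-term ratio: r(k) = (-4/7) * (k-6/7) (k+5/7) / [(k+3/8) (k+1)] - poly over poly, x = (-4/7) from leading terms; C = 12/11 at k = 0.


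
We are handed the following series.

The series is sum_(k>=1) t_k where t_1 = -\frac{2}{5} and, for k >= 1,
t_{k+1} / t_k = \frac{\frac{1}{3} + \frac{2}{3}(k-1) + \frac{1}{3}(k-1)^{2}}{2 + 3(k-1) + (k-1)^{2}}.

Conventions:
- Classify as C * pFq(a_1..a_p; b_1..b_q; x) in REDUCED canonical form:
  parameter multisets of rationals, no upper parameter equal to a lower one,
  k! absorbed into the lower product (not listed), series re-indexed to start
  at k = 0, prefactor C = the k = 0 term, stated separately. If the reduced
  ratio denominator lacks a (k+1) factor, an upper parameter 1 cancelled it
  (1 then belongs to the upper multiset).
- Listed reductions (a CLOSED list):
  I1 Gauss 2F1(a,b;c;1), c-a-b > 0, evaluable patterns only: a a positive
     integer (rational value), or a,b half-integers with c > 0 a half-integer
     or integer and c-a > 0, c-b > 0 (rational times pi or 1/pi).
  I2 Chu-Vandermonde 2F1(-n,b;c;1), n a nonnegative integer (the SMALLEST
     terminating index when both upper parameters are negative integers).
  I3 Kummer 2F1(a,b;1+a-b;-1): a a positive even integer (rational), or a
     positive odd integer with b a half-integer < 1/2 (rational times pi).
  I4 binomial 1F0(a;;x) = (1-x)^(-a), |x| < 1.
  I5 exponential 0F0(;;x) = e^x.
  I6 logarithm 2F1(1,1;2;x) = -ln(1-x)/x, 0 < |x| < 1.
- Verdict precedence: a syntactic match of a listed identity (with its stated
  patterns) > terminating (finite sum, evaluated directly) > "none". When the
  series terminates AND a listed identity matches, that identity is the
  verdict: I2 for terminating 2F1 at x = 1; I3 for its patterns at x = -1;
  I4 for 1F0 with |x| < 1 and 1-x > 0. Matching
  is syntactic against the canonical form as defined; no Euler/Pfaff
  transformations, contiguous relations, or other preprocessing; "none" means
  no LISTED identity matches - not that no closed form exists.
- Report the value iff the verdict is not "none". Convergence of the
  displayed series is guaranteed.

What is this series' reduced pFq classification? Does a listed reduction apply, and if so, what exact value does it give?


This is -\frac{2}{5} * 2F1(1, 1; 2; \frac{1}{3}) in reduced canonical form. Verdict: this is logarithm (I6) (the logarithm: parameters (1,1;2), x = \frac{1}{3}). Its exact value is \frac{6}{5} \cdot \ln\left(\frac{2}{3}\right).

The tell: t_0 = -\frac{2}{5} here, and roots of the ratio polynomials (C = -2/5) are the negated parameters.
Consecutive-term ratio: r(k) = \frac{1}{3} * (k+1) (k+1) / [(k+2) (k+1)] - rational in k, leading ratio \frac{1}{3}; with t_0 = -\frac{2}{5}, classification follows.


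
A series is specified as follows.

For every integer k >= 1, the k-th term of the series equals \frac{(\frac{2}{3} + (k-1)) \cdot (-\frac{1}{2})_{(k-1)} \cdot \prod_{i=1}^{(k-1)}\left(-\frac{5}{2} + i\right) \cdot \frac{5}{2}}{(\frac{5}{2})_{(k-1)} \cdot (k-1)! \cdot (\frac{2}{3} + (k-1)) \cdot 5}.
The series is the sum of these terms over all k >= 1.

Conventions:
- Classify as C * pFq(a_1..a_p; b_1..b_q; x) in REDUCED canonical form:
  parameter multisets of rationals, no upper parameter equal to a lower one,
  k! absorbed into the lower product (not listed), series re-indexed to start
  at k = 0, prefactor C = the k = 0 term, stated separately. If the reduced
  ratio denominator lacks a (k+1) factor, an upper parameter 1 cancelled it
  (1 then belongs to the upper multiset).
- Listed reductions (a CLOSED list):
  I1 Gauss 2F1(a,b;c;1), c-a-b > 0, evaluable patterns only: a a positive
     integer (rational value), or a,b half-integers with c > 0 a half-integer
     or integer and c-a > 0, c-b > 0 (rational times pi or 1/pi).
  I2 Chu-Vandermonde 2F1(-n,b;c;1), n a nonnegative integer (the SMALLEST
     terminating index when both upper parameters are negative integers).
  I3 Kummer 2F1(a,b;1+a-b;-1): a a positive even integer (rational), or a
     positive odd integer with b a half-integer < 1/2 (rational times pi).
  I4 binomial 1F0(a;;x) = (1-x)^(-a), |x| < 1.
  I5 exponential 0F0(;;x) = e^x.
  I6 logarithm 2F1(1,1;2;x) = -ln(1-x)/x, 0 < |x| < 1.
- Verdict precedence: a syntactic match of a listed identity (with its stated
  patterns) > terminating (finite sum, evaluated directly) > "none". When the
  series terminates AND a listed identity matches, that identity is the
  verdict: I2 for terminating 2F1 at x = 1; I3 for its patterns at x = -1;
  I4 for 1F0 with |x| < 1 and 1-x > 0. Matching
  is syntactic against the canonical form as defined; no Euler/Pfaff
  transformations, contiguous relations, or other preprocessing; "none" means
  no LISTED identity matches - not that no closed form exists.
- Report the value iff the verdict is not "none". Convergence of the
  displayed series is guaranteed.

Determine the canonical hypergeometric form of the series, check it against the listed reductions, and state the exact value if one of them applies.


Reduced: x = 1, 2F1, upper = {-\frac{3}{2}, -\frac{1}{2}}, lower = {\frac{5}{2}}, C = \frac{1}{2}. Verdict: Gauss's theorem I1 (half-integer case) fires (x = 1; upper {-\frac{3}{2}, -\frac{1}{2}} half-integers, c = \frac{5}{2} in the evaluable pattern). Exact value: \frac{105}{512} \cdot \pi.

Key observation: x = 1 and the factor k + 2/3 cancels (top and bottom), leaving prefactor 1/2.
Term ratio: r(k) = 1 * (k-\frac{3}{2}) (k-\frac{1}{2}) / [(k+\frac{5}{2}) (k+1)] - poly over poly, x = 1 from leading terms; C = \frac{1}{2} at k = 0.


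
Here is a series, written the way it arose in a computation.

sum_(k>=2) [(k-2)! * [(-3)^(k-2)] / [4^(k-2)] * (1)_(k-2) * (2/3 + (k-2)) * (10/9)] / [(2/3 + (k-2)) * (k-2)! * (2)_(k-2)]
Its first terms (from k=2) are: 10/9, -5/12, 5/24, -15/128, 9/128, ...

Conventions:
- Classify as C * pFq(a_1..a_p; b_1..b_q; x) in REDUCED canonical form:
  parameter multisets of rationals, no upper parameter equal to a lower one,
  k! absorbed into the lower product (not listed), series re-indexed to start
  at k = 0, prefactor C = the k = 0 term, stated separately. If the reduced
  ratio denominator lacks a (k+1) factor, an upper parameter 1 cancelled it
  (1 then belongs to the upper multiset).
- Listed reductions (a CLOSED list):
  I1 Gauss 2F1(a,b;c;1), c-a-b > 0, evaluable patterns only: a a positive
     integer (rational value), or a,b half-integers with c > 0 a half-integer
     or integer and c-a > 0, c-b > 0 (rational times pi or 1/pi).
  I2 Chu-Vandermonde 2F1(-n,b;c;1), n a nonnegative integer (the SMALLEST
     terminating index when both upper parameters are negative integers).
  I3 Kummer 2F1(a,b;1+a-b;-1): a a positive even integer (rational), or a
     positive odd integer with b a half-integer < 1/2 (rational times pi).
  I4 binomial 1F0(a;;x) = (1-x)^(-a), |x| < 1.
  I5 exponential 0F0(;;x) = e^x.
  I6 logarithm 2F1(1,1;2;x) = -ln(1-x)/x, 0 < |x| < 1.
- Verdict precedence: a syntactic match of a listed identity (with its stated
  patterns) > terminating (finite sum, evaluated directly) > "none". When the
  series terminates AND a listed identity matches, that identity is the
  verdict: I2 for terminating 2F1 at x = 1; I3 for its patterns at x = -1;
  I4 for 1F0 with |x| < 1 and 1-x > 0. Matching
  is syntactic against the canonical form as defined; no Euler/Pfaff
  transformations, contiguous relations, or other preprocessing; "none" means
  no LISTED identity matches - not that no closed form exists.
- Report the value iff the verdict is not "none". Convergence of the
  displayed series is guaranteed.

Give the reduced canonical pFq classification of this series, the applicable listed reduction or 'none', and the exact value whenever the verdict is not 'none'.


Reduced: x = -3/4, 2F1, upper = {1, 1}, lower = {2}, C = 10/9. Verdict at x = -3/4: the I6 logarithm reduction matches (the logarithm: parameters (1,1;2), x = -3/4). Value: (40/27) * ln(7/4).

The tell: t_0 being 10/9, the factorial ratio (prefactor 10/9) (k+a-1)!/(a-1)! is a rising factorial (a)_k.
Step ratio: r(k) = (-3/4) * (k+1) (k+1) / [(k+2) (k+1)] ; factor over Q: parameters, x = (-3/4), and C = 10/9.


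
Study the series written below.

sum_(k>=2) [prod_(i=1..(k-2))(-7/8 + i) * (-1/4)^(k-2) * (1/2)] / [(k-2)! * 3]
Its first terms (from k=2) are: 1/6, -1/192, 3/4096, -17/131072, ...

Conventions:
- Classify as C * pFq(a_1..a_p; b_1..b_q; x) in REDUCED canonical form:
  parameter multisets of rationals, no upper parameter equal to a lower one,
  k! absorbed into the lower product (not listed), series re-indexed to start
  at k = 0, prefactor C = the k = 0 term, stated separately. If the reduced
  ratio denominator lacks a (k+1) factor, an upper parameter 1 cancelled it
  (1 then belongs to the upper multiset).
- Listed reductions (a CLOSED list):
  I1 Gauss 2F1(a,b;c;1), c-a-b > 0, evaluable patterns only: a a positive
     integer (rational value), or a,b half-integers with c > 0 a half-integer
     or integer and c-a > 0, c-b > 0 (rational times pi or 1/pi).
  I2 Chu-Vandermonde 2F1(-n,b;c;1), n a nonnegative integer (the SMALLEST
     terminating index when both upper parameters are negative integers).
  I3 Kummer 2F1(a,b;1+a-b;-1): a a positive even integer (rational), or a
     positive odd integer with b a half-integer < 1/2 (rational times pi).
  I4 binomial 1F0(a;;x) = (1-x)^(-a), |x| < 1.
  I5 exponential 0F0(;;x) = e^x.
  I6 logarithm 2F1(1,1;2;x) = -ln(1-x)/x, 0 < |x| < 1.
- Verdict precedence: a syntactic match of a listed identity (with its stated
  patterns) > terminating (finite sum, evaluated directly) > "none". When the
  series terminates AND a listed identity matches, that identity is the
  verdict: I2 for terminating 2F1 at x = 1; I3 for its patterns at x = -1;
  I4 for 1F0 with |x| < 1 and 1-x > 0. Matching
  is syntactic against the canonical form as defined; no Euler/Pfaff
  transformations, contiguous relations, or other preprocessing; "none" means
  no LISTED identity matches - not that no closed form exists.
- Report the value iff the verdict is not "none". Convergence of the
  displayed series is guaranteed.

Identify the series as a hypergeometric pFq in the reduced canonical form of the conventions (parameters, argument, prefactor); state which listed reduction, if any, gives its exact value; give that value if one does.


x = -1/4 here; the reduced form reads 1F0, upper {1/8}, lower {-}, C = 1/6. Verdict: the I4 binomial reduction applies (the 1F0 binomial series: exponent -1/8, x = -1/4). Exact value: (1/6) * (5/4)^(-1/8).

Structural cue: t_0 being 1/6, the running product (prefactor 1/6) telescopes to a rising factorial.
Consecutive-term ratio: r(k) = (-1/4) * (k+1/8) / [(k+1)] - rational in k. x = (-1/4); t_0 = 1/6; negate the roots.


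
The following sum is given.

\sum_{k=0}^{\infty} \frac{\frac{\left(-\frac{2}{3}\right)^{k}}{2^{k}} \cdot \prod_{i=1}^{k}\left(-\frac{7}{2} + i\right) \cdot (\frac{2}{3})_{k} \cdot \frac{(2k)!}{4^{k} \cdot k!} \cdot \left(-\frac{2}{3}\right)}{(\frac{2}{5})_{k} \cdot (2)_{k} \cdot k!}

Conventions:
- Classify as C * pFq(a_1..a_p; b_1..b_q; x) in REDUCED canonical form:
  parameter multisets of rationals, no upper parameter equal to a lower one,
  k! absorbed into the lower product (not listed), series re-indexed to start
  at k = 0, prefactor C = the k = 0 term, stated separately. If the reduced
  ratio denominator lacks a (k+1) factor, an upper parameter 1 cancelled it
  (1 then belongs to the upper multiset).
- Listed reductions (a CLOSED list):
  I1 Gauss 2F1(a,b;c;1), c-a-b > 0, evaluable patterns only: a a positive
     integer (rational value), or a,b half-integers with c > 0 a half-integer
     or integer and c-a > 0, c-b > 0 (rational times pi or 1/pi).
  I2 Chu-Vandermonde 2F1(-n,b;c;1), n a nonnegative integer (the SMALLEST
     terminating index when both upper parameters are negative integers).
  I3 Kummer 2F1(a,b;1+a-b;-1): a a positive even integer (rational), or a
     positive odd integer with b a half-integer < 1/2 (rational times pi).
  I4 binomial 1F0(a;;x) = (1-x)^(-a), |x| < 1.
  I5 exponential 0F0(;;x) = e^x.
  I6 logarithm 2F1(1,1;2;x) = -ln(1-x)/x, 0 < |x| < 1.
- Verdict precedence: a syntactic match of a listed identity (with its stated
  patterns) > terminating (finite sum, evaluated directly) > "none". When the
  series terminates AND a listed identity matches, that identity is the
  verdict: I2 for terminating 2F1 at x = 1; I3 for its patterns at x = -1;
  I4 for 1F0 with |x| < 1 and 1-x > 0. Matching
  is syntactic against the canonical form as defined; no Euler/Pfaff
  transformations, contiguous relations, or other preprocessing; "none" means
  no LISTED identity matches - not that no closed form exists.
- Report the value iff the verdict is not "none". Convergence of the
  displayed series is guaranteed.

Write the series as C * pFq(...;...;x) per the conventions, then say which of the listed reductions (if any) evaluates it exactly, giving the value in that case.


Reduced: x = -\frac{1}{3}, 3F2, upper = {-\frac{5}{2}, \frac{1}{2}, \frac{2}{3}}, lower = {\frac{2}{5}, 2}, C = -\frac{2}{3}. Verdict: none. A 3F2 with upper {-\frac{5}{2}, \frac{1}{2}, \frac{2}{3}} fits none of I1-I6 at x = -\frac{1}{3}; the sum runs forever.

The tell: t_0 = -\frac{2}{3} here, and the (2k)!/(4^k k!) block (C = -2/3) is the Pochhammer (1/2)_k.
Consecutive-term ratio: r(k) = -\frac{1}{3} * (k-\frac{5}{2}) (k+\frac{1}{2}) (k+\frac{2}{3}) / [(k+\frac{2}{5}) (k+2) (k+1)] ; factor over Q: parameters, x = -\frac{1}{3}, and C = -\frac{2}{3}.


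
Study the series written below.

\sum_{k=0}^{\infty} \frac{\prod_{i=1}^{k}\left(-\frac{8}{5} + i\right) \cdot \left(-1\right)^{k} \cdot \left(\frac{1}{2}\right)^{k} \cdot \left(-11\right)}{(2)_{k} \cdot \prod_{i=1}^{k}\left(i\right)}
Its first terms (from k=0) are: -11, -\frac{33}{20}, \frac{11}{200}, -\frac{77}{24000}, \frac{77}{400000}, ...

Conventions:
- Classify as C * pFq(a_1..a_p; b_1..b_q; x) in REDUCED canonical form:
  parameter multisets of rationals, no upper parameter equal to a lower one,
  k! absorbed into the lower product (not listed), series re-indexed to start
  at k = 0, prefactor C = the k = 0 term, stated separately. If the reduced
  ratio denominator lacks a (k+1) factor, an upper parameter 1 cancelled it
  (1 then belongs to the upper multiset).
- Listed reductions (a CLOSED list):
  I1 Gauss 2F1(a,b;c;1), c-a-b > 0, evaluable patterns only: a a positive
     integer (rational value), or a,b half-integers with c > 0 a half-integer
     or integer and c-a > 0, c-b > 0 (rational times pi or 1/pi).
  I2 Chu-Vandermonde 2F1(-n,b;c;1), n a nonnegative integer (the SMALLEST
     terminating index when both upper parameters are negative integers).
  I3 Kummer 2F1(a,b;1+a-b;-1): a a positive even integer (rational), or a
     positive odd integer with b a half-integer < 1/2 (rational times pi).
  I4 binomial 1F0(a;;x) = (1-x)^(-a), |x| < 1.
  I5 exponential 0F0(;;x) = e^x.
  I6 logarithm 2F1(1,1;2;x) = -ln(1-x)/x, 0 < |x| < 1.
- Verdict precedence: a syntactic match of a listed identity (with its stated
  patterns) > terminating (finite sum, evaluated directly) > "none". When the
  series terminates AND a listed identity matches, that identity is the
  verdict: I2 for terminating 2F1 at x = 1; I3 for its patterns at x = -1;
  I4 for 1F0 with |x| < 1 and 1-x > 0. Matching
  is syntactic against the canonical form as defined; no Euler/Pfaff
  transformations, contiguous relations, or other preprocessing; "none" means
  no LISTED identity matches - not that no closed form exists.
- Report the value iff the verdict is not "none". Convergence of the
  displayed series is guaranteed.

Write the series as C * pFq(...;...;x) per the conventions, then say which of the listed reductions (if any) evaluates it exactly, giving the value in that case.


Canonical form: C = -11 times 1F1 with upper {-\frac{3}{5}}, lower {2}, x = -\frac{1}{2}. Verdict: none - at argument -\frac{1}{2} the multisets {-\frac{3}{5}} ; {2} match no listed identity.

Key observation: t_0 = -11 here, and the product of the first k integers (prefactor -11) is k!.
Ratio: r(k) = -\frac{1}{2} * (k-\frac{3}{5}) / [(k+2) (k+1)] - rational in k, leading ratio -\frac{1}{2}; with t_0 = -11, classification follows.


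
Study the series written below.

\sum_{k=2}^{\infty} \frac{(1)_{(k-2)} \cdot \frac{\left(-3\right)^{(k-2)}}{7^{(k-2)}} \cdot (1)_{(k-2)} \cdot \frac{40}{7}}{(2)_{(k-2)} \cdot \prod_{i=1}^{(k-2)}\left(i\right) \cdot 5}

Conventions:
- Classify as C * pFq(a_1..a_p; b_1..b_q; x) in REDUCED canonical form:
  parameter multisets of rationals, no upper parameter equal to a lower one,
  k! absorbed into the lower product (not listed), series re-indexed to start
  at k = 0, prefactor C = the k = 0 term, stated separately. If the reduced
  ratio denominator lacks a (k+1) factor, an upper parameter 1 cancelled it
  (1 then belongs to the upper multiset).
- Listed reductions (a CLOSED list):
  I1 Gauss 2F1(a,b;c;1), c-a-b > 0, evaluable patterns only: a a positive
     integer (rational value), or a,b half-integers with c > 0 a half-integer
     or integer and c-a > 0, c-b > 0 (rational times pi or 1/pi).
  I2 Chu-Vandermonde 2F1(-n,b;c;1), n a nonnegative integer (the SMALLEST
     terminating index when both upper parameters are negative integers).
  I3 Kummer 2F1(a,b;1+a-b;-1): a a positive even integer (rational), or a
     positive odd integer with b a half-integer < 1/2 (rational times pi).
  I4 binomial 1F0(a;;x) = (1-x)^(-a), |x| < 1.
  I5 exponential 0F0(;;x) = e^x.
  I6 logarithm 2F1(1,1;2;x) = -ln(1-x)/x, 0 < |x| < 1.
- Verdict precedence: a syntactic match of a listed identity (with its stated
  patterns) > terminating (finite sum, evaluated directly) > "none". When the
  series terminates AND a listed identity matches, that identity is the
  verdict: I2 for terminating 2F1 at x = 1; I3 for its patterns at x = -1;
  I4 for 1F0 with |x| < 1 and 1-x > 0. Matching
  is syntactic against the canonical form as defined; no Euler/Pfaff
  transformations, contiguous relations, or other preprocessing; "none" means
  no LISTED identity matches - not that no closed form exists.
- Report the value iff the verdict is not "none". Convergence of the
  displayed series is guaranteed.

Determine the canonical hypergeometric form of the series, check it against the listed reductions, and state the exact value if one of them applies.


The series (x = -\frac{3}{7}) is 2F1: upper {1, 1}, lower {2}, prefactor \frac{8}{7}. Verdict: the logarithmic series (I6) applies (the logarithm: parameters (1,1;2), x = -\frac{3}{7}). Hence: \frac{8}{3} \cdot \ln\left(\frac{10}{7}\right).

First insight: from the first term \frac{8}{7}: the two geometric factors (C = 8/7, x = -3/7) combine into one argument.
Consecutive-term ratio: r(k) = -\frac{3}{7} * (k+1) (k+1) / [(k+2) (k+1)] - poly over poly, x = -\frac{3}{7} from leading terms; C = \frac{8}{7} at k = 0.
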